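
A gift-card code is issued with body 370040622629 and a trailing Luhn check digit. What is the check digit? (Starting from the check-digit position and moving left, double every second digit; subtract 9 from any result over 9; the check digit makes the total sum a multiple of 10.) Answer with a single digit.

Partial digits right→left: 9 2 6 2 2 6 0 4 0 0 7 3
Double every second digit counting from the check-digit position (so the 1st, 3rd, 5th, ... of the partial from the right).
  doubled (with −9 where >9): 9 3 4 0 0 5 → sum 21
  kept as-is: 2 2 6 4 0 3 → sum 17
Total = 21 + 17 = 38.
Check digit = (10 − (38 mod 10)) mod 10 = 2.

2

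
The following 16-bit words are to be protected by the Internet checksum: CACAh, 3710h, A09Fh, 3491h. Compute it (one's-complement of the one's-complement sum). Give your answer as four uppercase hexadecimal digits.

28F4

One's-complement addition (fold any carry out of bit 15 back into bit 0):
  0xCACA + 0x3710 = 0x101DA → wrap carry → 0x01DB
  0x01DB + 0xA09F = 0x0A27A
  0xA27A + 0x3491 = 0x0D70B
One's-complement sum = 0xD70B.
Checksum = ~0xD70B & 0xFFFF = 0x28F4.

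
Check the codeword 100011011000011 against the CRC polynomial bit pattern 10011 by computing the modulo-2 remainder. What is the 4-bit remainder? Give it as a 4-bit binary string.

0000

Modulo-2 division of 100011011000011 by 10011:
  pos 0: 10001 XOR 10011 = 00010
  pos 3: 10101 XOR 10011 = 00110
  pos 5: 11010 XOR 10011 = 01001
  pos 6: 10010 XOR 10011 = 00001
  pos 10: 10011 XOR 10011 = 00000
Remainder = 0000 (zero — the frame passes the CRC check).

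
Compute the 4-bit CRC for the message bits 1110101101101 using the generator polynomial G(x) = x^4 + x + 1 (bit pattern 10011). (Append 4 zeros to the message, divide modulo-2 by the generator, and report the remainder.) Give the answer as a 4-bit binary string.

1100

Append 4 zeros: 11101011011010000. Divide by 10011 (XOR where the leading bit is 1):
  pos 0: 11101 XOR 10011 = 01110
  pos 1: 11100 XOR 10011 = 01111
  pos 2: 11111 XOR 10011 = 01100
  pos 3: 11001 XOR 10011 = 01010
  pos 4: 10100 XOR 10011 = 00111
  pos 6: 11111 XOR 10011 = 01100
  pos 7: 11000 XOR 10011 = 01011
  pos 8: 10111 XOR 10011 = 00100
  pos 10: 10000 XOR 10011 = 00011
Remainder (last 4 bits) = 1100. This is the CRC / FCS.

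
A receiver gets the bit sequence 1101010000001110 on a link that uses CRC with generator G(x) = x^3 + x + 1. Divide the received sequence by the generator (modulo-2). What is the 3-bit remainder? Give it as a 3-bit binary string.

010

Modulo-2 division of 1101010000001110 by 1011:
  pos 0: 1101 XOR 1011 = 0110
  pos 1: 1100 XOR 1011 = 0111
  pos 2: 1111 XOR 1011 = 0100
  pos 3: 1000 XOR 1011 = 0011
  pos 5: 1100 XOR 1011 = 0111
  pos 6: 1110 XOR 1011 = 0101
  pos 7: 1010 XOR 1011 = 0001
  pos 10: 1011 XOR 1011 = 0000
Remainder = 010 (nonzero — an error is detected).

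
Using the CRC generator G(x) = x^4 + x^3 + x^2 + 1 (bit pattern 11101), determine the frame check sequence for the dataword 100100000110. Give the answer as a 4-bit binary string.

Append 4 zeros: 1001000001100000. Divide by 11101 (XOR where the leading bit is 1):
  pos 0: 10010 XOR 11101 = 01111
  pos 1: 11110 XOR 11101 = 00011
  pos 4: 11000 XOR 11101 = 00101
  pos 6: 10111 XOR 11101 = 01010
  pos 7: 10100 XOR 11101 = 01001
  pos 8: 10010 XOR 11101 = 01111
  pos 9: 11110 XOR 11101 = 00011
Remainder (last 4 bits) = 1100. This is the CRC / FCS.

1100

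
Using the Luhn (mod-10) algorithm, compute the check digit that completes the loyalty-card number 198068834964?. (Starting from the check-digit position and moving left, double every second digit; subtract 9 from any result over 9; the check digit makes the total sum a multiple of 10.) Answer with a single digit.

Partial digits right→left: 4 6 9 4 3 8 8 6 0 8 9 1
Double every second digit counting from the check-digit position (so the 1st, 3rd, 5th, ... of the partial from the right).
  doubled (with −9 where >9): 8 9 6 7 0 9 → sum 39
  kept as-is: 6 4 8 6 8 1 → sum 33
Total = 39 + 33 = 72.
Check digit = (10 − (72 mod 10)) mod 10 = 8.

8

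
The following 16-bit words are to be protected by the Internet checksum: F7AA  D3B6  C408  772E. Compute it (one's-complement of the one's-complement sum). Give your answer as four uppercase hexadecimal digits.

One's-complement addition (fold any carry out of bit 15 back into bit 0):
  0xF7AA + 0xD3B6 = 0x1CB60 → wrap carry → 0xCB61
  0xCB61 + 0xC408 = 0x18F69 → wrap carry → 0x8F6A
  0x8F6A + 0x772E = 0x10698 → wrap carry → 0x0699
One's-complement sum = 0x0699.
Checksum = ~0x0699 & 0xFFFF = 0xF966.

F966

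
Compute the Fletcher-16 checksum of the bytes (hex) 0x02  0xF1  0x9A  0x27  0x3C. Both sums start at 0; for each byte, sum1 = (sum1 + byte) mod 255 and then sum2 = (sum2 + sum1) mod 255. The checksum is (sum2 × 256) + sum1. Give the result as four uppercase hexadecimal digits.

Running sums (mod 255):
  after byte 0 (0x02): sum1=2, sum2=2
  after byte 1 (0xF1): sum1=243, sum2=245
  after byte 2 (0x9A): sum1=142, sum2=132
  after byte 3 (0x27): sum1=181, sum2=58
  after byte 4 (0x3C): sum1=241, sum2=44
Checksum = sum2·256 + sum1 = 44·256 + 241 = 11505 = 0x2CF1.

2CF1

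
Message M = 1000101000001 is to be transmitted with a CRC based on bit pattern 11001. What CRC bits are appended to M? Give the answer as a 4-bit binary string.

0010

Append 4 zeros: 10001010000010000. Divide by 11001 (XOR where the leading bit is 1):
  pos 0: 10001 XOR 11001 = 01000
  pos 1: 10000 XOR 11001 = 01001
  pos 2: 10011 XOR 11001 = 01010
  pos 3: 10100 XOR 11001 = 01101
  pos 4: 11010 XOR 11001 = 00011
  pos 7: 11000 XOR 11001 = 00001
  pos 11: 11000 XOR 11001 = 00001
Remainder (last 4 bits) = 0010. This is the CRC / FCS.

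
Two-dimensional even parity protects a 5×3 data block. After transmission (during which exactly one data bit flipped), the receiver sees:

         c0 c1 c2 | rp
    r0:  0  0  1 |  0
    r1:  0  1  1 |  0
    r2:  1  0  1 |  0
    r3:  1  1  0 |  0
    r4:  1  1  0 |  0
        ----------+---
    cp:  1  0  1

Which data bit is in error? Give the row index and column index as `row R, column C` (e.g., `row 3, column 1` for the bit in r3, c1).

row 0, column 1

Recompute each row's even parity and compare to rp:
  r0: data parity 1, sent rp 0 → mismatch
  r1: data parity 0, sent rp 0 → ok
  r2: data parity 0, sent rp 0 → ok
  r3: data parity 0, sent rp 0 → ok
  r4: data parity 0, sent rp 0 → ok
Recompute each column's even parity and compare to cp:
  c0: data parity 1, sent cp 1 → ok
  c1: data parity 1, sent cp 0 → mismatch
  c2: data parity 1, sent cp 1 → ok
Exactly one row (r0) and one column (c1) fail → the flipped bit is at their intersection.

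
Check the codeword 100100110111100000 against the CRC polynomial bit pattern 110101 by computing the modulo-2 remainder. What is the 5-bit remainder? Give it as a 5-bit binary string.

00000

Modulo-2 division of 100100110111100000 by 110101:
  pos 0: 100100 XOR 110101 = 010001
  pos 1: 100011 XOR 110101 = 010110
  pos 2: 101101 XOR 110101 = 011000
  pos 3: 110000 XOR 110101 = 000101
  pos 6: 101111 XOR 110101 = 011010
  pos 7: 110101 XOR 110101 = 000000
Remainder = 00000 (zero — the frame passes the CRC check).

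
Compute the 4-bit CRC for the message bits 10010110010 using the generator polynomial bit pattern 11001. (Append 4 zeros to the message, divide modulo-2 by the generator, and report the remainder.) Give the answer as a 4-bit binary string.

Append 4 zeros: 100101100100000. Divide by 11001 (XOR where the leading bit is 1):
  pos 0: 10010 XOR 11001 = 01011
  pos 1: 10111 XOR 11001 = 01110
  pos 2: 11101 XOR 11001 = 00100
  pos 4: 10000 XOR 11001 = 01001
  pos 5: 10011 XOR 11001 = 01010
  pos 6: 10100 XOR 11001 = 01101
  pos 7: 11010 XOR 11001 = 00011
  pos 10: 11000 XOR 11001 = 00001
Remainder (last 4 bits) = 0001. This is the CRC / FCS.

0001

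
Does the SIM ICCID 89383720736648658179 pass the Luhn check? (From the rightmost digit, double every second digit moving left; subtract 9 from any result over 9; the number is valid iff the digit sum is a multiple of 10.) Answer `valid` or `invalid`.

From the right, keep odd positions and double even positions (subtract 9 from any doubled value over 9):
  doubled (positions 2,4,...): 5 7 3 8 3 5 4 6 6 7 → sum 54
  kept (positions 1,3,...): 9 1 5 8 6 3 0 7 8 9 → sum 56
Total = 110.
110 mod 10 = 0, so the number is valid.

valid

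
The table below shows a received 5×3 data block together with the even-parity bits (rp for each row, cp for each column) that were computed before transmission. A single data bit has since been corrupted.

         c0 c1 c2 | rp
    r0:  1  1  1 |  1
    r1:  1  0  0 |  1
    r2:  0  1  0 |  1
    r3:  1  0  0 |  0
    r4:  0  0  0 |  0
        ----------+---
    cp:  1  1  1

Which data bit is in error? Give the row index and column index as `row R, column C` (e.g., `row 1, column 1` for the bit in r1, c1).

Recompute each row's even parity and compare to rp:
  r0: data parity 1, sent rp 1 → ok
  r1: data parity 1, sent rp 1 → ok
  r2: data parity 1, sent rp 1 → ok
  r3: data parity 1, sent rp 0 → mismatch
  r4: data parity 0, sent rp 0 → ok
Recompute each column's even parity and compare to cp:
  c0: data parity 1, sent cp 1 → ok
  c1: data parity 0, sent cp 1 → mismatch
  c2: data parity 1, sent cp 1 → ok
Exactly one row (r3) and one column (c1) fail → the flipped bit is at their intersection.

row 3, column 1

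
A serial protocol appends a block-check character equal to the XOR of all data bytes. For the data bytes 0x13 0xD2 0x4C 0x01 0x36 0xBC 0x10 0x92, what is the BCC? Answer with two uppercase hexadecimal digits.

84

XOR the bytes together:
  start with 0x13
  0x13 ⊕ 0xD2 = 0xC1
  0xC1 ⊕ 0x4C = 0x8D
  0x8D ⊕ 0x01 = 0x8C
  0x8C ⊕ 0x36 = 0xBA
  0xBA ⊕ 0xBC = 0x06
  0x06 ⊕ 0x10 = 0x16
  0x16 ⊕ 0x92 = 0x84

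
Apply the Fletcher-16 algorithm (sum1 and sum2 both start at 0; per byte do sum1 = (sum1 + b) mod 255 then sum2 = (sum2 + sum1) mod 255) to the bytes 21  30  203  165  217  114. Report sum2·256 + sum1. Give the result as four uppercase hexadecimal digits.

Running sums (mod 255):
  after byte 0 (21): sum1=21, sum2=21
  after byte 1 (30): sum1=51, sum2=72
  after byte 2 (203): sum1=254, sum2=71
  after byte 3 (165): sum1=164, sum2=235
  after byte 4 (217): sum1=126, sum2=106
  after byte 5 (114): sum1=240, sum2=91
Checksum = sum2·256 + sum1 = 91·256 + 240 = 23536 = 0x5BF0.

5BF0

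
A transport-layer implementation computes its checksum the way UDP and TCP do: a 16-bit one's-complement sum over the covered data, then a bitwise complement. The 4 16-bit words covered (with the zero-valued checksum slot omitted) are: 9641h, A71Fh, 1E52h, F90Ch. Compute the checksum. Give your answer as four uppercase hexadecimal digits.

One's-complement addition (fold any carry out of bit 15 back into bit 0):
  0x9641 + 0xA71F = 0x13D60 → wrap carry → 0x3D61
  0x3D61 + 0x1E52 = 0x05BB3
  0x5BB3 + 0xF90C = 0x154BF → wrap carry → 0x54C0
One's-complement sum = 0x54C0.
Checksum = ~0x54C0 & 0xFFFF = 0xAB3F.

AB3F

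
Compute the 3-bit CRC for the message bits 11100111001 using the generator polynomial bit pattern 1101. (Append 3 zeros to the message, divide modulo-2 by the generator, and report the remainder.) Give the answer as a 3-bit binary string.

Append 3 zeros: 11100111001000. Divide by 1101 (XOR where the leading bit is 1):
  pos 0: 1110 XOR 1101 = 0011
  pos 2: 1101 XOR 1101 = 0000
  pos 6: 1100 XOR 1101 = 0001
  pos 9: 1100 XOR 1101 = 0001
Remainder (last 3 bits) = 010. This is the CRC / FCS.

010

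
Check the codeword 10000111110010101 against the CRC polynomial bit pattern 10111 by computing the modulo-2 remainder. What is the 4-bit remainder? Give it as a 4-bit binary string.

1110

Modulo-2 division of 10000111110010101 by 10111:
  pos 0: 10000 XOR 10111 = 00111
  pos 2: 11111 XOR 10111 = 01000
  pos 3: 10001 XOR 10111 = 00110
  pos 5: 11011 XOR 10111 = 01100
  pos 6: 11000 XOR 10111 = 01111
  pos 7: 11110 XOR 10111 = 01001
  pos 8: 10011 XOR 10111 = 00100
  pos 10: 10001 XOR 10111 = 00110
  pos 12: 11001 XOR 10111 = 01110
Remainder = 1110 (nonzero — an error is detected).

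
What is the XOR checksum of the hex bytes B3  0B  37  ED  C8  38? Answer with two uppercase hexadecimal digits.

XOR the bytes together:
  start with 0xB3
  0xB3 ⊕ 0x0B = 0xB8
  0xB8 ⊕ 0x37 = 0x8F
  0x8F ⊕ 0xED = 0x62
  0x62 ⊕ 0xC8 = 0xAA
  0xAA ⊕ 0x38 = 0x92

92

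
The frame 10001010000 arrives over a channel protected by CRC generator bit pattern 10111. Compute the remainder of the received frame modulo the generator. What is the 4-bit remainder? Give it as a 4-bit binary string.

Modulo-2 division of 10001010000 by 10111:
  pos 0: 10001 XOR 10111 = 00110
  pos 2: 11001 XOR 10111 = 01110
  pos 3: 11100 XOR 10111 = 01011
  pos 4: 10110 XOR 10111 = 00001
Remainder = 0100 (nonzero — an error is detected).

0100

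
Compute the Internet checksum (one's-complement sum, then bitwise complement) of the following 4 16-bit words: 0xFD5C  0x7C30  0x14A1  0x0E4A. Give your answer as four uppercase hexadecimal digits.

One's-complement addition (fold any carry out of bit 15 back into bit 0):
  0xFD5C + 0x7C30 = 0x1798C → wrap carry → 0x798D
  0x798D + 0x14A1 = 0x08E2E
  0x8E2E + 0x0E4A = 0x09C78
One's-complement sum = 0x9C78.
Checksum = ~0x9C78 & 0xFFFF = 0x6387.

6387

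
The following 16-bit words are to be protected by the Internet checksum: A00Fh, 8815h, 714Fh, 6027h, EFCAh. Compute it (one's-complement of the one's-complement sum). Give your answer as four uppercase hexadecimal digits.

1699

One's-complement addition (fold any carry out of bit 15 back into bit 0):
  0xA00F + 0x8815 = 0x12824 → wrap carry → 0x2825
  0x2825 + 0x714F = 0x09974
  0x9974 + 0x6027 = 0x0F99B
  0xF99B + 0xEFCA = 0x1E965 → wrap carry → 0xE966
One's-complement sum = 0xE966.
Checksum = ~0xE966 & 0xFFFF = 0x1699.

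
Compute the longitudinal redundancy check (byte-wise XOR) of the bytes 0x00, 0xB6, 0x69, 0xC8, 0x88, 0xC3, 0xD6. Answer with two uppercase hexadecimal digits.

XOR the bytes together:
  start with 0x00
  0x00 ⊕ 0xB6 = 0xB6
  0xB6 ⊕ 0x69 = 0xDF
  0xDF ⊕ 0xC8 = 0x17
  0x17 ⊕ 0x88 = 0x9F
  0x9F ⊕ 0xC3 = 0x5C
  0x5C ⊕ 0xD6 = 0x8A

8A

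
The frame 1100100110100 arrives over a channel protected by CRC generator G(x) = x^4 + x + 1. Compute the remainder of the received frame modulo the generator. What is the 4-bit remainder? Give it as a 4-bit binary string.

0101

Modulo-2 division of 1100100110100 by 10011:
  pos 0: 11001 XOR 10011 = 01010
  pos 1: 10100 XOR 10011 = 00111
  pos 3: 11101 XOR 10011 = 01110
  pos 4: 11101 XOR 10011 = 01110
  pos 5: 11100 XOR 10011 = 01111
  pos 6: 11111 XOR 10011 = 01100
  pos 7: 11000 XOR 10011 = 01011
  pos 8: 10110 XOR 10011 = 00101
Remainder = 0101 (nonzero — an error is detected).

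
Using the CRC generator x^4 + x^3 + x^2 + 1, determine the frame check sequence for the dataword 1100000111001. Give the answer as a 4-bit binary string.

1100

Append 4 zeros: 11000001110010000. Divide by 11101 (XOR where the leading bit is 1):
  pos 0: 11000 XOR 11101 = 00101
  pos 2: 10100 XOR 11101 = 01001
  pos 3: 10011 XOR 11101 = 01110
  pos 4: 11101 XOR 11101 = 00000
  pos 9: 10010 XOR 11101 = 01111
  pos 10: 11110 XOR 11101 = 00011
Remainder (last 4 bits) = 1100. This is the CRC / FCS.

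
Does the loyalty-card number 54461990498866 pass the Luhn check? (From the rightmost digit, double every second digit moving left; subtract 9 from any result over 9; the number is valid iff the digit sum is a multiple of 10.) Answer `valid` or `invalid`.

From the right, keep odd positions and double even positions (subtract 9 from any doubled value over 9):
  doubled (positions 2,4,...): 3 7 8 9 2 8 1 → sum 38
  kept (positions 1,3,...): 6 8 9 0 9 6 4 → sum 42
Total = 80.
80 mod 10 = 0, so the number is valid.

valid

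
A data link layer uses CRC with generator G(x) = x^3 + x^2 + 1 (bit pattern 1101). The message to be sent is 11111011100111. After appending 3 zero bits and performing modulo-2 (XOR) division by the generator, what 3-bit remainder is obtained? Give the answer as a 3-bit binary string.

000

Append 3 zeros: 11111011100111000. Divide by 1101 (XOR where the leading bit is 1):
  pos 0: 1111 XOR 1101 = 0010
  pos 2: 1010 XOR 1101 = 0111
  pos 3: 1111 XOR 1101 = 0010
  pos 5: 1011 XOR 1101 = 0110
  pos 6: 1100 XOR 1101 = 0001
  pos 9: 1011 XOR 1101 = 0110
  pos 10: 1101 XOR 1101 = 0000
Remainder (last 3 bits) = 000. This is the CRC / FCS.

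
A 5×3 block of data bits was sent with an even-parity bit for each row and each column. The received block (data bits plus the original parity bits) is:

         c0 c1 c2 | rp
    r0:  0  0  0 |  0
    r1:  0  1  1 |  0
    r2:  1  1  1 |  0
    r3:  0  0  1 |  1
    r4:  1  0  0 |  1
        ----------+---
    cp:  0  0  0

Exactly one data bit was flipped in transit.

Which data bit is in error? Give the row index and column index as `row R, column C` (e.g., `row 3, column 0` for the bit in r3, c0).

Recompute each row's even parity and compare to rp:
  r0: data parity 0, sent rp 0 → ok
  r1: data parity 0, sent rp 0 → ok
  r2: data parity 1, sent rp 0 → mismatch
  r3: data parity 1, sent rp 1 → ok
  r4: data parity 1, sent rp 1 → ok
Recompute each column's even parity and compare to cp:
  c0: data parity 0, sent cp 0 → ok
  c1: data parity 0, sent cp 0 → ok
  c2: data parity 1, sent cp 0 → mismatch
Exactly one row (r2) and one column (c2) fail → the flipped bit is at their intersection.

row 2, column 2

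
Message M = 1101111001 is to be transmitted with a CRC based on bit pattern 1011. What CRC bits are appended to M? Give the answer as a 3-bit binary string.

000

Append 3 zeros: 1101111001000. Divide by 1011 (XOR where the leading bit is 1):
  pos 0: 1101 XOR 1011 = 0110
  pos 1: 1101 XOR 1011 = 0110
  pos 2: 1101 XOR 1011 = 0110
  pos 3: 1101 XOR 1011 = 0110
  pos 4: 1100 XOR 1011 = 0111
  pos 5: 1110 XOR 1011 = 0101
  pos 6: 1011 XOR 1011 = 0000
Remainder (last 3 bits) = 000. This is the CRC / FCS.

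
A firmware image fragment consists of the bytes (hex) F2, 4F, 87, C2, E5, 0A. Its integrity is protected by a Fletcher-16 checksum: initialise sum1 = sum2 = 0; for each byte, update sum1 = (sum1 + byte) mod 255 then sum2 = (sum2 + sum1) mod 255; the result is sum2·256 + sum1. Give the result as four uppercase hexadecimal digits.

7A7C

Running sums (mod 255):
  after byte 0 (F2): sum1=242, sum2=242
  after byte 1 (4F): sum1=66, sum2=53
  after byte 2 (87): sum1=201, sum2=254
  after byte 3 (C2): sum1=140, sum2=139
  after byte 4 (E5): sum1=114, sum2=253
  after byte 5 (0A): sum1=124, sum2=122
Checksum = sum2·256 + sum1 = 122·256 + 124 = 31356 = 0x7A7C.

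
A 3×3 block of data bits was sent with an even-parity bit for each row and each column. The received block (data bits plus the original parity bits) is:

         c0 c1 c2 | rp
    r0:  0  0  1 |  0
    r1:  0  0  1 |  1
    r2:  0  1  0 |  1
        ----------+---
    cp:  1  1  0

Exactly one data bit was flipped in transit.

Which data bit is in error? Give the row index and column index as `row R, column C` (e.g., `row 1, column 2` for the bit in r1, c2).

Recompute each row's even parity and compare to rp:
  r0: data parity 1, sent rp 0 → mismatch
  r1: data parity 1, sent rp 1 → ok
  r2: data parity 1, sent rp 1 → ok
Recompute each column's even parity and compare to cp:
  c0: data parity 0, sent cp 1 → mismatch
  c1: data parity 1, sent cp 1 → ok
  c2: data parity 0, sent cp 0 → ok
Exactly one row (r0) and one column (c0) fail → the flipped bit is at their intersection.

row 0, column 0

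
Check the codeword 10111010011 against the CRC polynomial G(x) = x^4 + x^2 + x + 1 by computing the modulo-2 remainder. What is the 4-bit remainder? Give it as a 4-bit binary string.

0100

Modulo-2 division of 10111010011 by 10111:
  pos 0: 10111 XOR 10111 = 00000
  pos 6: 10011 XOR 10111 = 00100
Remainder = 0100 (nonzero — an error is detected).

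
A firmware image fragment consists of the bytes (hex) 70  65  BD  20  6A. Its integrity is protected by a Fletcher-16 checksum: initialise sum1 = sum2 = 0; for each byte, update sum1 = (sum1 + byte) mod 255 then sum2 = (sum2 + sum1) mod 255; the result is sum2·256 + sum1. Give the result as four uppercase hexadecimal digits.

AB1E

Running sums (mod 255):
  after byte 0 (70): sum1=112, sum2=112
  after byte 1 (65): sum1=213, sum2=70
  after byte 2 (BD): sum1=147, sum2=217
  after byte 3 (20): sum1=179, sum2=141
  after byte 4 (6A): sum1=30, sum2=171
Checksum = sum2·256 + sum1 = 171·256 + 30 = 43806 = 0xAB1E.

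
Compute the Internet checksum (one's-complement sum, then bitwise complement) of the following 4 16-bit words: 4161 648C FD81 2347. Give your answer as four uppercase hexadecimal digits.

One's-complement addition (fold any carry out of bit 15 back into bit 0):
  0x4161 + 0x648C = 0x0A5ED
  0xA5ED + 0xFD81 = 0x1A36E → wrap carry → 0xA36F
  0xA36F + 0x2347 = 0x0C6B6
One's-complement sum = 0xC6B6.
Checksum = ~0xC6B6 & 0xFFFF = 0x3949.

3949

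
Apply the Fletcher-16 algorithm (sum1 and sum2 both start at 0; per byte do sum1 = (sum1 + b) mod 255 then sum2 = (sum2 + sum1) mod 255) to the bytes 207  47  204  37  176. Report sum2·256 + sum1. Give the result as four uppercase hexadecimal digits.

2DA1

Running sums (mod 255):
  after byte 0 (207): sum1=207, sum2=207
  after byte 1 (47): sum1=254, sum2=206
  after byte 2 (204): sum1=203, sum2=154
  after byte 3 (37): sum1=240, sum2=139
  after byte 4 (176): sum1=161, sum2=45
Checksum = sum2·256 + sum1 = 45·256 + 161 = 11681 = 0x2DA1.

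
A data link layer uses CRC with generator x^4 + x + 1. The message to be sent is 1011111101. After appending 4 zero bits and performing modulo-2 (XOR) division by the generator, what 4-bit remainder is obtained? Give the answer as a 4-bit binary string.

1111

Append 4 zeros: 10111111010000. Divide by 10011 (XOR where the leading bit is 1):
  pos 0: 10111 XOR 10011 = 00100
  pos 2: 10011 XOR 10011 = 00000
  pos 7: 10100 XOR 10011 = 00111
  pos 9: 11100 XOR 10011 = 01111
Remainder (last 4 bits) = 1111. This is the CRC / FCS.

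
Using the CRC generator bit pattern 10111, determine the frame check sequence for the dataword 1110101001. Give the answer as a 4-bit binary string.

Append 4 zeros: 11101010010000. Divide by 10111 (XOR where the leading bit is 1):
  pos 0: 11101 XOR 10111 = 01010
  pos 1: 10100 XOR 10111 = 00011
  pos 4: 11100 XOR 10111 = 01011
  pos 5: 10111 XOR 10111 = 00000
Remainder (last 4 bits) = 0000. This is the CRC / FCS.

0000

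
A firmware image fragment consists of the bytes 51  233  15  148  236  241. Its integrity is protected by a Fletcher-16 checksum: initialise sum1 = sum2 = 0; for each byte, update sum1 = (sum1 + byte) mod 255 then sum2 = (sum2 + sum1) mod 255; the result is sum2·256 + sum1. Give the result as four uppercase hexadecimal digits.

8A9F

Running sums (mod 255):
  after byte 0 (51): sum1=51, sum2=51
  after byte 1 (233): sum1=29, sum2=80
  after byte 2 (15): sum1=44, sum2=124
  after byte 3 (148): sum1=192, sum2=61
  after byte 4 (236): sum1=173, sum2=234
  after byte 5 (241): sum1=159, sum2=138
Checksum = sum2·256 + sum1 = 138·256 + 159 = 35487 = 0x8A9F.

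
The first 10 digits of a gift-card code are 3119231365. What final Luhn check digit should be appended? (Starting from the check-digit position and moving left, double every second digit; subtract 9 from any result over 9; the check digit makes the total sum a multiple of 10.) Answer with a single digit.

Partial digits right→left: 5 6 3 1 3 2 9 1 1 3
Double every second digit counting from the check-digit position (so the 1st, 3rd, 5th, ... of the partial from the right).
  doubled (with −9 where >9): 1 6 6 9 2 → sum 24
  kept as-is: 6 1 2 1 3 → sum 13
Total = 24 + 13 = 37.
Check digit = (10 − (37 mod 10)) mod 10 = 3.

3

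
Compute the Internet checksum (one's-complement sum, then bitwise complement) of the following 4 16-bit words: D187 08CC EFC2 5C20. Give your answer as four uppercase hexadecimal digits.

One's-complement addition (fold any carry out of bit 15 back into bit 0):
  0xD187 + 0x08CC = 0x0DA53
  0xDA53 + 0xEFC2 = 0x1CA15 → wrap carry → 0xCA16
  0xCA16 + 0x5C20 = 0x12636 → wrap carry → 0x2637
One's-complement sum = 0x2637.
Checksum = ~0x2637 & 0xFFFF = 0xD9C8.

D9C8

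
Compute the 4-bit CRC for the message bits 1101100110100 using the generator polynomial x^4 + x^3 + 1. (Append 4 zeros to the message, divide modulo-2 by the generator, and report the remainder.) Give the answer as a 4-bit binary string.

Append 4 zeros: 11011001101000000. Divide by 11001 (XOR where the leading bit is 1):
  pos 0: 11011 XOR 11001 = 00010
  pos 3: 10001 XOR 11001 = 01000
  pos 4: 10001 XOR 11001 = 01000
  pos 5: 10000 XOR 11001 = 01001
  pos 6: 10011 XOR 11001 = 01010
  pos 7: 10100 XOR 11001 = 01101
  pos 8: 11010 XOR 11001 = 00011
  pos 11: 11000 XOR 11001 = 00001
Remainder (last 4 bits) = 0010. This is the CRC / FCS.

0010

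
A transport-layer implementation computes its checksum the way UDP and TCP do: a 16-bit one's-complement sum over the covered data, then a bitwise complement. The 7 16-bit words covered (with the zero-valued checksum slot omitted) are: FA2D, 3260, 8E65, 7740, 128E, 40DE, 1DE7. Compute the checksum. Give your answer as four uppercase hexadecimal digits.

5C78

One's-complement addition (fold any carry out of bit 15 back into bit 0):
  0xFA2D + 0x3260 = 0x12C8D → wrap carry → 0x2C8E
  0x2C8E + 0x8E65 = 0x0BAF3
  0xBAF3 + 0x7740 = 0x13233 → wrap carry → 0x3234
  0x3234 + 0x128E = 0x044C2
  0x44C2 + 0x40DE = 0x085A0
  0x85A0 + 0x1DE7 = 0x0A387
One's-complement sum = 0xA387.
Checksum = ~0xA387 & 0xFFFF = 0x5C78.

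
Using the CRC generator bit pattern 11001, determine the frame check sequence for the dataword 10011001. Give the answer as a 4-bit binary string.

1101

Append 4 zeros: 100110010000. Divide by 11001 (XOR where the leading bit is 1):
  pos 0: 10011 XOR 11001 = 01010
  pos 1: 10100 XOR 11001 = 01101
  pos 2: 11010 XOR 11001 = 00011
  pos 5: 11100 XOR 11001 = 00101
  pos 7: 10100 XOR 11001 = 01101
Remainder (last 4 bits) = 1101. This is the CRC / FCS.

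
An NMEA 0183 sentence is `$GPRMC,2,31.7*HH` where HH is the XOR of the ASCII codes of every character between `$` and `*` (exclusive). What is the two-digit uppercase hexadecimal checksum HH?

XOR the ASCII codes of the payload characters:
  'G' = 0x47 → acc = 0x47
  'P' = 0x50 → acc = 0x17
  'R' = 0x52 → acc = 0x45
  'M' = 0x4D → acc = 0x08
  'C' = 0x43 → acc = 0x4B
  ',' = 0x2C → acc = 0x67
  '2' = 0x32 → acc = 0x55
  ',' = 0x2C → acc = 0x79
  '3' = 0x33 → acc = 0x4A
  '1' = 0x31 → acc = 0x7B
  '.' = 0x2E → acc = 0x55
  '7' = 0x37 → acc = 0x62
Checksum = 0x62.

62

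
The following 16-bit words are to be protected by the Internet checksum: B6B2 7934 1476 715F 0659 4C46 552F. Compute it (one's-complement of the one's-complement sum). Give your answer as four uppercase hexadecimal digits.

A274

One's-complement addition (fold any carry out of bit 15 back into bit 0):
  0xB6B2 + 0x7934 = 0x12FE6 → wrap carry → 0x2FE7
  0x2FE7 + 0x1476 = 0x0445D
  0x445D + 0x715F = 0x0B5BC
  0xB5BC + 0x0659 = 0x0BC15
  0xBC15 + 0x4C46 = 0x1085B → wrap carry → 0x085C
  0x085C + 0x552F = 0x05D8B
One's-complement sum = 0x5D8B.
Checksum = ~0x5D8B & 0xFFFF = 0xA274.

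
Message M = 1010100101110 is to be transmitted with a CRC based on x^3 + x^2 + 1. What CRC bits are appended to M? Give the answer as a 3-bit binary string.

Append 3 zeros: 1010100101110000. Divide by 1101 (XOR where the leading bit is 1):
  pos 0: 1010 XOR 1101 = 0111
  pos 1: 1111 XOR 1101 = 0010
  pos 3: 1000 XOR 1101 = 0101
  pos 4: 1011 XOR 1101 = 0110
  pos 5: 1100 XOR 1101 = 0001
  pos 8: 1111 XOR 1101 = 0010
  pos 10: 1000 XOR 1101 = 0101
  pos 11: 1010 XOR 1101 = 0111
  pos 12: 1110 XOR 1101 = 0011
Remainder (last 3 bits) = 011. This is the CRC / FCS.

011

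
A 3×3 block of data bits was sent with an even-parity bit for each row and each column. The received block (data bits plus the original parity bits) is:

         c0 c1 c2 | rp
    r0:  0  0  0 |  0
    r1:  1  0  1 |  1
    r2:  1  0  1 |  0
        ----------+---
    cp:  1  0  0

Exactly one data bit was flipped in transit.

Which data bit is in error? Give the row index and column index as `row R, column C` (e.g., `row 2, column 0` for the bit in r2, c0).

Recompute each row's even parity and compare to rp:
  r0: data parity 0, sent rp 0 → ok
  r1: data parity 0, sent rp 1 → mismatch
  r2: data parity 0, sent rp 0 → ok
Recompute each column's even parity and compare to cp:
  c0: data parity 0, sent cp 1 → mismatch
  c1: data parity 0, sent cp 0 → ok
  c2: data parity 0, sent cp 0 → ok
Exactly one row (r1) and one column (c0) fail → the flipped bit is at their intersection.

row 1, column 0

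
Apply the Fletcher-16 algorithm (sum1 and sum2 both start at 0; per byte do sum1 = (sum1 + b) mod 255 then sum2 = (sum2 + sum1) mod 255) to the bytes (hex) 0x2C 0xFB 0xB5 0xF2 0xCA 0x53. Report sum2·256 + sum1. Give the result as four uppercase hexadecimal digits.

Running sums (mod 255):
  after byte 0 (0x2C): sum1=44, sum2=44
  after byte 1 (0xFB): sum1=40, sum2=84
  after byte 2 (0xB5): sum1=221, sum2=50
  after byte 3 (0xF2): sum1=208, sum2=3
  after byte 4 (0xCA): sum1=155, sum2=158
  after byte 5 (0x53): sum1=238, sum2=141
Checksum = sum2·256 + sum1 = 141·256 + 238 = 36334 = 0x8DEE.

8DEE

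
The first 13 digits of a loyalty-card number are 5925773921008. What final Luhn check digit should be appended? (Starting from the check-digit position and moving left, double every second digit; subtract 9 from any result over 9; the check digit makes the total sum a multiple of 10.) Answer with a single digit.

Partial digits right→left: 8 0 0 1 2 9 3 7 7 5 2 9 5
Double every second digit counting from the check-digit position (so the 1st, 3rd, 5th, ... of the partial from the right).
  doubled (with −9 where >9): 7 0 4 6 5 4 1 → sum 27
  kept as-is: 0 1 9 7 5 9 → sum 31
Total = 27 + 31 = 58.
Check digit = (10 − (58 mod 10)) mod 10 = 2.

2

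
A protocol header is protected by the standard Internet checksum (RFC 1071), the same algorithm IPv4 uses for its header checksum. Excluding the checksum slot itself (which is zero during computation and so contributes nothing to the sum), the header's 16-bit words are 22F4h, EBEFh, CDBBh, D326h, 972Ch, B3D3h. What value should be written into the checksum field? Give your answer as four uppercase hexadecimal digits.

One's-complement addition (fold any carry out of bit 15 back into bit 0):
  0x22F4 + 0xEBEF = 0x10EE3 → wrap carry → 0x0EE4
  0x0EE4 + 0xCDBB = 0x0DC9F
  0xDC9F + 0xD326 = 0x1AFC5 → wrap carry → 0xAFC6
  0xAFC6 + 0x972C = 0x146F2 → wrap carry → 0x46F3
  0x46F3 + 0xB3D3 = 0x0FAC6
One's-complement sum = 0xFAC6.
Checksum = ~0xFAC6 & 0xFFFF = 0x0539.

0539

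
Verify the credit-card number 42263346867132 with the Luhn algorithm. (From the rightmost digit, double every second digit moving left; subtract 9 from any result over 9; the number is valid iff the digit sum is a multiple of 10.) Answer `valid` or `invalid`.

valid

From the right, keep odd positions and double even positions (subtract 9 from any doubled value over 9):
  doubled (positions 2,4,...): 6 5 7 8 6 4 8 → sum 44
  kept (positions 1,3,...): 2 1 6 6 3 6 2 → sum 26
Total = 70.
70 mod 10 = 0, so the number is valid.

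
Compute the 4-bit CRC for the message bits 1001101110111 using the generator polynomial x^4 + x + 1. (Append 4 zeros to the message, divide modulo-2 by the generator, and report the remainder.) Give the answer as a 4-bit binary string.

0001

Append 4 zeros: 10011011101110000. Divide by 10011 (XOR where the leading bit is 1):
  pos 0: 10011 XOR 10011 = 00000
  pos 6: 11101 XOR 10011 = 01110
  pos 7: 11101 XOR 10011 = 01110
  pos 8: 11101 XOR 10011 = 01110
  pos 9: 11100 XOR 10011 = 01111
  pos 10: 11110 XOR 10011 = 01101
  pos 11: 11010 XOR 10011 = 01001
  pos 12: 10010 XOR 10011 = 00001
Remainder (last 4 bits) = 0001. This is the CRC / FCS.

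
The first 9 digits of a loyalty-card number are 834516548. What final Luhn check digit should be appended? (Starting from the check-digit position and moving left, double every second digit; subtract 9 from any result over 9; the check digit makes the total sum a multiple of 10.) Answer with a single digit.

Partial digits right→left: 8 4 5 6 1 5 4 3 8
Double every second digit counting from the check-digit position (so the 1st, 3rd, 5th, ... of the partial from the right).
  doubled (with −9 where >9): 7 1 2 8 7 → sum 25
  kept as-is: 4 6 5 3 → sum 18
Total = 25 + 18 = 43.
Check digit = (10 − (43 mod 10)) mod 10 = 7.

7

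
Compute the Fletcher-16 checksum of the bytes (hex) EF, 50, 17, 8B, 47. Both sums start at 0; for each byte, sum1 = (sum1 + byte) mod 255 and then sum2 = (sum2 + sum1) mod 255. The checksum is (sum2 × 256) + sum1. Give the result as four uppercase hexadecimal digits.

942A

Running sums (mod 255):
  after byte 0 (EF): sum1=239, sum2=239
  after byte 1 (50): sum1=64, sum2=48
  after byte 2 (17): sum1=87, sum2=135
  after byte 3 (8B): sum1=226, sum2=106
  after byte 4 (47): sum1=42, sum2=148
Checksum = sum2·256 + sum1 = 148·256 + 42 = 37930 = 0x942A.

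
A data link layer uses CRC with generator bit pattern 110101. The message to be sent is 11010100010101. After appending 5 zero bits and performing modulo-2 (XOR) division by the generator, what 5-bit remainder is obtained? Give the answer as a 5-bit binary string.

Append 5 zeros: 1101010001010100000. Divide by 110101 (XOR where the leading bit is 1):
  pos 0: 110101 XOR 110101 = 000000
  pos 9: 101010 XOR 110101 = 011111
  pos 10: 111110 XOR 110101 = 001011
  pos 12: 101100 XOR 110101 = 011001
  pos 13: 110010 XOR 110101 = 000111
Remainder (last 5 bits) = 00111. This is the CRC / FCS.

00111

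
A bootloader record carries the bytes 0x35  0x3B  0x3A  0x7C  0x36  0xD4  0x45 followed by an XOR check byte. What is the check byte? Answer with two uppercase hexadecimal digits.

XOR the bytes together:
  start with 0x35
  0x35 ⊕ 0x3B = 0x0E
  0x0E ⊕ 0x3A = 0x34
  0x34 ⊕ 0x7C = 0x48
  0x48 ⊕ 0x36 = 0x7E
  0x7E ⊕ 0xD4 = 0xAA
  0xAA ⊕ 0x45 = 0xEF

EF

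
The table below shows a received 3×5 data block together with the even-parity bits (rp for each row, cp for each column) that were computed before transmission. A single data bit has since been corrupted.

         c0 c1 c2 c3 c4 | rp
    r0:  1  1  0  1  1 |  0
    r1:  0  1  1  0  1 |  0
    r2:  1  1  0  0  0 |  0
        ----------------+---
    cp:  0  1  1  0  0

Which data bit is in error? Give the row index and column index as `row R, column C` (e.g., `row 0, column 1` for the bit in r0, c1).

row 1, column 3

Recompute each row's even parity and compare to rp:
  r0: data parity 0, sent rp 0 → ok
  r1: data parity 1, sent rp 0 → mismatch
  r2: data parity 0, sent rp 0 → ok
Recompute each column's even parity and compare to cp:
  c0: data parity 0, sent cp 0 → ok
  c1: data parity 1, sent cp 1 → ok
  c2: data parity 1, sent cp 1 → ok
  c3: data parity 1, sent cp 0 → mismatch
  c4: data parity 0, sent cp 0 → ok
Exactly one row (r1) and one column (c3) fail → the flipped bit is at their intersection.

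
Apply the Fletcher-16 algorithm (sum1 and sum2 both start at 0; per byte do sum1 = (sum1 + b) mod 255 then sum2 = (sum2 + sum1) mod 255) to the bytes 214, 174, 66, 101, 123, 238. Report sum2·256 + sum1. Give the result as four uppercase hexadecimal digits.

Running sums (mod 255):
  after byte 0 (214): sum1=214, sum2=214
  after byte 1 (174): sum1=133, sum2=92
  after byte 2 (66): sum1=199, sum2=36
  after byte 3 (101): sum1=45, sum2=81
  after byte 4 (123): sum1=168, sum2=249
  after byte 5 (238): sum1=151, sum2=145
Checksum = sum2·256 + sum1 = 145·256 + 151 = 37271 = 0x9197.

9197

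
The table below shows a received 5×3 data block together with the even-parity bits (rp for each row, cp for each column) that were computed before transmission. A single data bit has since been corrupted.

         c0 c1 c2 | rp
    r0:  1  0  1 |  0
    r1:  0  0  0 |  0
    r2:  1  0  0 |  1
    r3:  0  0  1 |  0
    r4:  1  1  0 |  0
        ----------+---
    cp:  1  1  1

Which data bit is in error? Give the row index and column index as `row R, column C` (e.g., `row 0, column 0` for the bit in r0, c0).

Recompute each row's even parity and compare to rp:
  r0: data parity 0, sent rp 0 → ok
  r1: data parity 0, sent rp 0 → ok
  r2: data parity 1, sent rp 1 → ok
  r3: data parity 1, sent rp 0 → mismatch
  r4: data parity 0, sent rp 0 → ok
Recompute each column's even parity and compare to cp:
  c0: data parity 1, sent cp 1 → ok
  c1: data parity 1, sent cp 1 → ok
  c2: data parity 0, sent cp 1 → mismatch
Exactly one row (r3) and one column (c2) fail → the flipped bit is at their intersection.

row 3, column 2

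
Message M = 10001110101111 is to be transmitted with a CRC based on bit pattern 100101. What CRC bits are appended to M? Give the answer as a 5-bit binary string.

Append 5 zeros: 1000111010111100000. Divide by 100101 (XOR where the leading bit is 1):
  pos 0: 100011 XOR 100101 = 000110
  pos 3: 110101 XOR 100101 = 010000
  pos 4: 100000 XOR 100101 = 000101
  pos 7: 101111 XOR 100101 = 001010
  pos 9: 101010 XOR 100101 = 001111
  pos 11: 111100 XOR 100101 = 011001
  pos 12: 110010 XOR 100101 = 010111
  pos 13: 101110 XOR 100101 = 001011
Remainder (last 5 bits) = 01011. This is the CRC / FCS.

01011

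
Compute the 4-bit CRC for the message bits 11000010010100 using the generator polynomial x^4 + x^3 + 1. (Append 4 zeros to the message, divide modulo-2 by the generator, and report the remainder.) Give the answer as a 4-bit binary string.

Append 4 zeros: 110000100101000000. Divide by 11001 (XOR where the leading bit is 1):
  pos 0: 11000 XOR 11001 = 00001
  pos 4: 10100 XOR 11001 = 01101
  pos 5: 11011 XOR 11001 = 00010
  pos 8: 10010 XOR 11001 = 01011
  pos 9: 10110 XOR 11001 = 01111
  pos 10: 11110 XOR 11001 = 00111
  pos 12: 11100 XOR 11001 = 00101
Remainder (last 4 bits) = 1010. This is the CRC / FCS.

1010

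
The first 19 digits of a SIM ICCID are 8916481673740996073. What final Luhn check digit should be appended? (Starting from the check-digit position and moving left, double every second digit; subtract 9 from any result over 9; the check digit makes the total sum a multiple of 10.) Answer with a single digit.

8

Partial digits right→left: 3 7 0 6 9 9 0 4 7 3 7 6 1 8 4 6 1 9 8
Double every second digit counting from the check-digit position (so the 1st, 3rd, 5th, ... of the partial from the right).
  doubled (with −9 where >9): 6 0 9 0 5 5 2 8 2 7 → sum 44
  kept as-is: 7 6 9 4 3 6 8 6 9 → sum 58
Total = 44 + 58 = 102.
Check digit = (10 − (102 mod 10)) mod 10 = 8.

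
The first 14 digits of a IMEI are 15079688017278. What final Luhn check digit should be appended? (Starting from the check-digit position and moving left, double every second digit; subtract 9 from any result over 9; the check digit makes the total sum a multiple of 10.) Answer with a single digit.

Partial digits right→left: 8 7 2 7 1 0 8 8 6 9 7 0 5 1
Double every second digit counting from the check-digit position (so the 1st, 3rd, 5th, ... of the partial from the right).
  doubled (with −9 where >9): 7 4 2 7 3 5 1 → sum 29
  kept as-is: 7 7 0 8 9 0 1 → sum 32
Total = 29 + 32 = 61.
Check digit = (10 − (61 mod 10)) mod 10 = 9.

9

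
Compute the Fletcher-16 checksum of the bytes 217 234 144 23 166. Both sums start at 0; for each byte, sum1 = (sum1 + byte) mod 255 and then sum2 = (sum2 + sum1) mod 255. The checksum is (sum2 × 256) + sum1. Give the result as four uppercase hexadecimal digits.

7313

Running sums (mod 255):
  after byte 0 (217): sum1=217, sum2=217
  after byte 1 (234): sum1=196, sum2=158
  after byte 2 (144): sum1=85, sum2=243
  after byte 3 (23): sum1=108, sum2=96
  after byte 4 (166): sum1=19, sum2=115
Checksum = sum2·256 + sum1 = 115·256 + 19 = 29459 = 0x7313.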